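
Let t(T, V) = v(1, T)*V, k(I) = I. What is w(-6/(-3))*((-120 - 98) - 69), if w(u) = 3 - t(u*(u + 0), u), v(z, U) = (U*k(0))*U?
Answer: -861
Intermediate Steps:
v(z, U) = 0 (v(z, U) = (U*0)*U = 0*U = 0)
t(T, V) = 0 (t(T, V) = 0*V = 0)
w(u) = 3 (w(u) = 3 - 1*0 = 3 + 0 = 3)
w(-6/(-3))*((-120 - 98) - 69) = 3*((-120 - 98) - 69) = 3*(-218 - 69) = 3*(-287) = -861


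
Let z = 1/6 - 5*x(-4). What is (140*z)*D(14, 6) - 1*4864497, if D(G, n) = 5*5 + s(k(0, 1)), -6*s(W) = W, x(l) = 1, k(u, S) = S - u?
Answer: -43931708/9 ≈ -4.8813e+6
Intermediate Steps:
s(W) = -W/6
z = -29/6 (z = 1/6 - 5*1 = ⅙ - 5 = -29/6 ≈ -4.8333)
D(G, n) = 149/6 (D(G, n) = 5*5 - (1 - 1*0)/6 = 25 - (1 + 0)/6 = 25 - ⅙*1 = 25 - ⅙ = 149/6)
(140*z)*D(14, 6) - 1*4864497 = (140*(-29/6))*(149/6) - 1*4864497 = -2030/3*149/6 - 4864497 = -151235/9 - 4864497 = -43931708/9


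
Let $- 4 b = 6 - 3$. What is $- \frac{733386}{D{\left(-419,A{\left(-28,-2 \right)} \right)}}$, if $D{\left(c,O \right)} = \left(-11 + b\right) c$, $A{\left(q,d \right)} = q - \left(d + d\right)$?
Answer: $- \frac{2933544}{19693} \approx -148.96$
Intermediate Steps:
$b = - \frac{3}{4}$ ($b = - \frac{6 - 3}{4} = \left(- \frac{1}{4}\right) 3 = - \frac{3}{4} \approx -0.75$)
$A{\left(q,d \right)} = q - 2 d$
$D{\left(c,O \right)} = - \frac{47 c}{4}$ ($D{\left(c,O \right)} = \left(-11 - \frac{3}{4}\right) c = - \frac{47 c}{4}$)
$- \frac{733386}{D{\left(-419,A{\left(-28,-2 \right)} \right)}} = - \frac{733386}{\left(- \frac{47}{4}\right) \left(-419\right)} = - \frac{733386}{\frac{19693}{4}} = \left(-733386\right) \frac{4}{19693} = - \frac{2933544}{19693}$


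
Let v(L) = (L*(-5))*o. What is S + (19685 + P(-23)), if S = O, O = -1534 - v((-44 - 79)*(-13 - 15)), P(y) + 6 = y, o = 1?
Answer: 35342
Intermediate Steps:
P(y) = -6 + y
v(L) = -5*L (v(L) = (L*(-5))*1 = -5*L*1 = -5*L)
O = 15686 (O = -1534 - (-5)*(-44 - 79)*(-13 - 15) = -1534 - (-5)*(-123*(-28)) = -1534 - (-5)*3444 = -1534 - 1*(-17220) = -1534 + 17220 = 15686)
S = 15686
S + (19685 + P(-23)) = 15686 + (19685 + (-6 - 23)) = 15686 + (19685 - 29) = 15686 + 19656 = 35342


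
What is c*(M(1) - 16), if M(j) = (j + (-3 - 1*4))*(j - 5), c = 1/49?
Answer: 8/49 ≈ 0.16327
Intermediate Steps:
c = 1/49 ≈ 0.020408
M(j) = (-7 + j)*(-5 + j) (M(j) = (j + (-3 - 4))*(-5 + j) = (j - 7)*(-5 + j) = (-7 + j)*(-5 + j))
c*(M(1) - 16) = ((35 + 1² - 12*1) - 16)/49 = ((35 + 1 - 12) - 16)/49 = (24 - 16)/49 = (1/49)*8 = 8/49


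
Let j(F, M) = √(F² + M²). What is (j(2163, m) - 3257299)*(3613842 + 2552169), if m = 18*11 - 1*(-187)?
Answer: -20084541464289 + 43162077*√98506 ≈ -2.0071e+13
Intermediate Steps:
m = 385 (m = 198 + 187 = 385)
(j(2163, m) - 3257299)*(3613842 + 2552169) = (√(2163² + 385²) - 3257299)*(3613842 + 2552169) = (√(4678569 + 148225) - 3257299)*6166011 = (√4826794 - 3257299)*6166011 = (7*√98506 - 3257299)*6166011 = (-3257299 + 7*√98506)*6166011 = -20084541464289 + 43162077*√98506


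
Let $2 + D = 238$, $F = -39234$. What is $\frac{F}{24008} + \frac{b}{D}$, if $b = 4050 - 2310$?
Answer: $\frac{4064337}{708236} \approx 5.7387$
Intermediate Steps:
$b = 1740$
$D = 236$ ($D = -2 + 238 = 236$)
$\frac{F}{24008} + \frac{b}{D} = - \frac{39234}{24008} + \frac{1740}{236} = \left(-39234\right) \frac{1}{24008} + 1740 \cdot \frac{1}{236} = - \frac{19617}{12004} + \frac{435}{59} = \frac{4064337}{708236}$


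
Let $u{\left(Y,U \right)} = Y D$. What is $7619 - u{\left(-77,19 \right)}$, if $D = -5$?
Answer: $7234$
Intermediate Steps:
$u{\left(Y,U \right)} = - 5 Y$ ($u{\left(Y,U \right)} = Y \left(-5\right) = - 5 Y$)
$7619 - u{\left(-77,19 \right)} = 7619 - \left(-5\right) \left(-77\right) = 7619 - 385 = 7234$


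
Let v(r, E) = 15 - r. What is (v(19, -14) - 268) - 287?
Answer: -559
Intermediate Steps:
(v(19, -14) - 268) - 287 = ((15 - 1*19) - 268) - 287 = ((15 - 19) - 268) - 287 = (-4 - 268) - 287 = -272 - 287 = -559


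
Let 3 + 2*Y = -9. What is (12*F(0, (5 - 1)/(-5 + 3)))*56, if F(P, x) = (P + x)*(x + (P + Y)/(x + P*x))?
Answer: -1344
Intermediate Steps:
Y = -6 (Y = -3/2 + (1/2)*(-9) = -3/2 - 9/2 = -6)
F(P, x) = (P + x)*(x + (-6 + P)/(x + P*x)) (F(P, x) = (P + x)*(x + (P - 6)/(x + P*x)) = (P + x)*(x + (-6 + P)/(x + P*x)))
(12*F(0, (5 - 1)/(-5 + 3)))*56 = (12*((0**2 + ((5 - 1)/(-5 + 3))**3 - 6*0 - 6*(5 - 1)/(-5 + 3) + 0*((5 - 1)/(-5 + 3)) + 0*((5 - 1)/(-5 + 3))**2 + 0*((5 - 1)/(-5 + 3))**3 + 0**2*((5 - 1)/(-5 + 3))**2)/((((5 - 1)/(-5 + 3)))*(1 + 0))))*56 = (12*((0 + (4/(-2))**3 + 0 - 24/(-2) + 0*(4/(-2)) + 0*(4/(-2))**2 + 0*(4/(-2))**3 + 0*(4/(-2))**2)/((4/(-2))*1)))*56 = (12*(1*(0 + (4*(-1/2))**3 + 0 - 24*(-1)/2 + 0*(4*(-1/2)) + 0*(4*(-1/2))**2 + 0*(4*(-1/2))**3 + 0*(4*(-1/2))**2)/(4*(-1/2))))*56 = (12*(1*(0 + (-2)**3 + 0 - 6*(-2) + 0*(-2) + 0*(-2)**2 + 0*(-2)**3 + 0*(-2)**2)/(-2)))*56 = (12*(-1/2*1*(0 - 8 + 0 + 12 + 0 + 0*4 + 0*(-8) + 0*4)))*56 = (12*(-1/2*1*(0 - 8 + 0 + 12 + 0 + 0 + 0 + 0)))*56 = (12*(-1/2*1*4))*56 = (12*(-2))*56 = -24*56 = -1344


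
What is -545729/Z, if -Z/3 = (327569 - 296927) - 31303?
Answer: -545729/1983 ≈ -275.20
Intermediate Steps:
Z = 1983 (Z = -3*((327569 - 296927) - 31303) = -3*(30642 - 31303) = -3*(-661) = 1983)
-545729/Z = -545729/1983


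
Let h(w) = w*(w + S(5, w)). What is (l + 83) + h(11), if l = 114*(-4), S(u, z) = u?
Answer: -197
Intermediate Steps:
h(w) = w*(5 + w) (h(w) = w*(w + 5) = w*(5 + w))
l = -456
(l + 83) + h(11) = (-456 + 83) + 11*(5 + 11) = -373 + 11*16 = -373 + 176 = -197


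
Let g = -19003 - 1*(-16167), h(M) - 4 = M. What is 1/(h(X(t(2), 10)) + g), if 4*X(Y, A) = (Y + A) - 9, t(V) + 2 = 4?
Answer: -4/11325 ≈ -0.00035320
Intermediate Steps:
t(V) = 2 (t(V) = -2 + 4 = 2)
X(Y, A) = -9/4 + A/4 + Y/4 (X(Y, A) = ((Y + A) - 9)/4 = ((A + Y) - 9)/4 = (-9 + A + Y)/4 = -9/4 + A/4 + Y/4)
h(M) = 4 + M
g = -2836 (g = -19003 + 16167 = -2836)
1/(h(X(t(2), 10)) + g) = 1/((4 + (-9/4 + (1/4)*10 + (1/4)*2)) - 2836) = 1/((4 + (-9/4 + 5/2 + 1/2)) - 2836) = 1/((4 + 3/4) - 2836) = 1/(19/4 - 2836) = 1/(-11325/4) = -4/11325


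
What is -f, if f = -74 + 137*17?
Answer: -2255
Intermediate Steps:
f = 2255 (f = -74 + 2329 = 2255)
-f = -1*2255 = -2255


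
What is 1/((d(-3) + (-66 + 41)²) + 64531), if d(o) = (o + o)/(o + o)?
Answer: 1/65157 ≈ 1.5348e-5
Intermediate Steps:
d(o) = 1 (d(o) = (2*o)/((2*o)) = (2*o)*(1/(2*o)) = 1)
1/((d(-3) + (-66 + 41)²) + 64531) = 1/((1 + (-66 + 41)²) + 64531) = 1/((1 + (-25)²) + 64531) = 1/((1 + 625) + 64531) = 1/(626 + 64531) = 1/65157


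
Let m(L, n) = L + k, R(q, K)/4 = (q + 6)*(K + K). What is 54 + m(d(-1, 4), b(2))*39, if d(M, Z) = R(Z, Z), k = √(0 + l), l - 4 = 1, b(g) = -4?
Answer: 12534 + 39*√5 ≈ 12621.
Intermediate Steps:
R(q, K) = 8*K*(6 + q) (R(q, K) = 4*((q + 6)*(K + K)) = 4*((6 + q)*(2*K)) = 4*(2*K*(6 + q)) = 8*K*(6 + q))
l = 5 (l = 4 + 1 = 5)
k = √5 (k = √(0 + 5) = √5 ≈ 2.2361)
d(M, Z) = 8*Z*(6 + Z)
m(L, n) = L + √5
54 + m(d(-1, 4), b(2))*39 = 54 + (8*4*(6 + 4) + √5)*39 = 54 + (8*4*10 + √5)*39 = 54 + (320 + √5)*39 = 54 + (12480 + 39*√5) = 12534 + 39*√5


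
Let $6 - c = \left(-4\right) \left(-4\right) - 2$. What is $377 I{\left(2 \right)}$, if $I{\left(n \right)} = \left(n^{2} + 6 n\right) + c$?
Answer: $3016$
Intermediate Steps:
$c = -8$ ($c = 6 - \left(\left(-4\right) \left(-4\right) - 2\right) = 6 - \left(16 - 2\right) = 6 - 14 = -8$)
$I{\left(n \right)} = -8 + n^{2} + 6 n$ ($I{\left(n \right)} = \left(n^{2} + 6 n\right) - 8 = -8 + n^{2} + 6 n$)
$377 I{\left(2 \right)} = 377 \left(-8 + 2^{2} + 6 \cdot 2\right) = 377 \left(-8 + 4 + 12\right) = 377 \cdot 8 = 3016$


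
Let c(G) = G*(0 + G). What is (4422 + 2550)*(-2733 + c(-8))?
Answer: -18608268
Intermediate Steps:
c(G) = G**2 (c(G) = G*G = G**2)
(4422 + 2550)*(-2733 + c(-8)) = (4422 + 2550)*(-2733 + (-8)**2) = 6972*(-2733 + 64) = 6972*(-2669) = -18608268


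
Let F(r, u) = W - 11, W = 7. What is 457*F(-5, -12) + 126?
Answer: -1702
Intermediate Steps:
F(r, u) = -4 (F(r, u) = 7 - 11 = -4)
457*F(-5, -12) + 126 = 457*(-4) + 126 = -1828 + 126 = -1702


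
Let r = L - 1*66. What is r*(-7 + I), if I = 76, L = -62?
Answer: -8832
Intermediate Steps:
r = -128 (r = -62 - 1*66 = -62 - 66 = -128)
r*(-7 + I) = -128*(-7 + 76) = -128*69 = -8832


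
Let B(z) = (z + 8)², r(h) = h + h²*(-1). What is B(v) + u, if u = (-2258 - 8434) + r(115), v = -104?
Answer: -14586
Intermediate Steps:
r(h) = h - h²
B(z) = (8 + z)²
u = -23802 (u = (-2258 - 8434) + 115*(1 - 1*115) = -10692 + 115*(1 - 115) = -10692 + 115*(-114) = -10692 - 13110 = -23802)
B(v) + u = (8 - 104)² - 23802 = (-96)² - 23802 = 9216 - 23802 = -14586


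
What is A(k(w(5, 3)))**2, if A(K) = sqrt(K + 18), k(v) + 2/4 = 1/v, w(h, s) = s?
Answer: 107/6 ≈ 17.833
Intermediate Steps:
k(v) = -1/2 + 1/v
A(K) = sqrt(18 + K)
A(k(w(5, 3)))**2 = (sqrt(18 + (1/2)*(2 - 1*3)/3))**2 = (sqrt(18 + (1/2)*(1/3)*(2 - 3)))**2 = (sqrt(18 + (1/2)*(1/3)*(-1)))**2 = (sqrt(18 - 1/6))**2 = (sqrt(107/6))**2 = (sqrt(642)/6)**2 = 107/6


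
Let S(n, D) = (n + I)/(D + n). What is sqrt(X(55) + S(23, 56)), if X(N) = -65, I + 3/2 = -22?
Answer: I*sqrt(1622818)/158 ≈ 8.0627*I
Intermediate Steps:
I = -47/2 (I = -3/2 - 22 = -47/2 ≈ -23.500)
S(n, D) = (-47/2 + n)/(D + n) (S(n, D) = (n - 47/2)/(D + n) = (-47/2 + n)/(D + n))
sqrt(X(55) + S(23, 56)) = sqrt(-65 + (-47/2 + 23)/(56 + 23)) = sqrt(-65 - 1/2/79) = sqrt(-65 + (1/79)*(-1/2)) = sqrt(-65 - 1/158) = sqrt(-10271/158) = I*sqrt(1622818)/158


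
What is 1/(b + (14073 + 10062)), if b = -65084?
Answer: -1/40949 ≈ -2.4421e-5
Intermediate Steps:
1/(b + (14073 + 10062)) = 1/(-65084 + (14073 + 10062)) = 1/(-65084 + 24135) = 1/(-40949) = -1/40949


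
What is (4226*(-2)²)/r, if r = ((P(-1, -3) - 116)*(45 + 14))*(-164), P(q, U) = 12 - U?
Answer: 4226/244319 ≈ 0.017297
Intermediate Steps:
r = 977276 (r = (((12 - 1*(-3)) - 116)*(45 + 14))*(-164) = (((12 + 3) - 116)*59)*(-164) = ((15 - 116)*59)*(-164) = -101*59*(-164) = -5959*(-164) = 977276)
(4226*(-2)²)/r = (4226*(-2)²)/977276 = (4226*4)*(1/977276) = 16904*(1/977276) = 4226/244319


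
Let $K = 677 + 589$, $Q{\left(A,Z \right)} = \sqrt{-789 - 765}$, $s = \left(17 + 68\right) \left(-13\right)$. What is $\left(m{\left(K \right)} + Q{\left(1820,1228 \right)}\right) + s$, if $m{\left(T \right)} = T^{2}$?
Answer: $1601651 + i \sqrt{1554} \approx 1.6017 \cdot 10^{6} + 39.421 i$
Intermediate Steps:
$s = -1105$ ($s = 85 \left(-13\right) = -1105$)
$Q{\left(A,Z \right)} = i \sqrt{1554}$ ($Q{\left(A,Z \right)} = \sqrt{-1554} = i \sqrt{1554}$)
$K = 1266$
$\left(m{\left(K \right)} + Q{\left(1820,1228 \right)}\right) + s = \left(1266^{2} + i \sqrt{1554}\right) - 1105 = \left(1602756 + i \sqrt{1554}\right) - 1105 = 1601651 + i \sqrt{1554}$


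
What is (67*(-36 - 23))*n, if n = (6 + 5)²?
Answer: -478313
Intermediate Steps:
n = 121 (n = 11² = 121)
(67*(-36 - 23))*n = (67*(-36 - 23))*121 = (67*(-59))*121 = -3953*121 = -478313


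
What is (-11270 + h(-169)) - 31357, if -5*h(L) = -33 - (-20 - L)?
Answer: -212953/5 ≈ -42591.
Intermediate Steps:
h(L) = 13/5 - L/5 (h(L) = -(-33 - (-20 - L))/5 = -(-33 + (20 + L))/5 = -(-13 + L)/5 = 13/5 - L/5)
(-11270 + h(-169)) - 31357 = (-11270 + (13/5 - ⅕*(-169))) - 31357 = (-11270 + (13/5 + 169/5)) - 31357 = (-11270 + 182/5) - 31357 = -56168/5 - 31357 = -212953/5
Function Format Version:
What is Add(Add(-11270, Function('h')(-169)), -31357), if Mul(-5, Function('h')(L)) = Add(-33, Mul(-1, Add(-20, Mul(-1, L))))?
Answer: Rational(-212953, 5) ≈ -42591.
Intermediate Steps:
Function('h')(L) = Add(Rational(13, 5), Mul(Rational(-1, 5), L)) (Function('h')(L) = Mul(Rational(-1, 5), Add(-33, Mul(-1, Add(-20, Mul(-1, L))))) = Mul(Rational(-1, 5), Add(-33, Add(20, L))) = Mul(Rational(-1, 5), Add(-13, L)) = Add(Rational(13, 5), Mul(Rational(-1, 5), L)))
Add(Add(-11270, Function('h')(-169)), -31357) = Add(Add(-11270, Add(Rational(13, 5), Mul(Rational(-1, 5), -169))), -31357) = Add(Add(-11270, Add(Rational(13, 5), Rational(169, 5))), -31357) = Add(Add(-11270, Rational(182, 5)), -31357) = Add(Rational(-56168, 5), -31357) = Rational(-212953, 5)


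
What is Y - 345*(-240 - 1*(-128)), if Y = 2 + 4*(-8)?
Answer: 38610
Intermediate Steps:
Y = -30 (Y = 2 - 32 = -30)
Y - 345*(-240 - 1*(-128)) = -30 - 345*(-240 - 1*(-128)) = -30 - 345*(-240 + 128) = -30 - 345*(-112) = -30 + 38640 = 38610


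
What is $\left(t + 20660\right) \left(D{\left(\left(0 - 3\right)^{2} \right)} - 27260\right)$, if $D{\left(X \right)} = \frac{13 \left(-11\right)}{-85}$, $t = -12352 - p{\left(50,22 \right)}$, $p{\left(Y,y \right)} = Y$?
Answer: $- \frac{19133430906}{85} \approx -2.251 \cdot 10^{8}$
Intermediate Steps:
$t = -12402$ ($t = -12352 - 50 = -12402$)
$D{\left(X \right)} = \frac{143}{85}$ ($D{\left(X \right)} = \left(-143\right) \left(- \frac{1}{85}\right) = \frac{143}{85}$)
$\left(t + 20660\right) \left(D{\left(\left(0 - 3\right)^{2} \right)} - 27260\right) = \left(-12402 + 20660\right) \left(\frac{143}{85} - 27260\right) = 8258 \left(- \frac{2316957}{85}\right) = - \frac{19133430906}{85}$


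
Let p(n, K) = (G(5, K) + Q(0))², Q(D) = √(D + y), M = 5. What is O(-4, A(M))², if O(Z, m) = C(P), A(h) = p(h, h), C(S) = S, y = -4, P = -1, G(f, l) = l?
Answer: 1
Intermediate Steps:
Q(D) = √(-4 + D) (Q(D) = √(D - 4) = √(-4 + D))
p(n, K) = (K + 2*I)² (p(n, K) = (K + √(-4 + 0))² = (K + √(-4))² = (K + 2*I)²)
A(h) = (h + 2*I)²
O(Z, m) = -1
O(-4, A(M))² = (-1)² = 1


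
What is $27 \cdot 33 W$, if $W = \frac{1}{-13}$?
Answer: $- \frac{891}{13} \approx -68.538$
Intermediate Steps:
$W = - \frac{1}{13} \approx -0.076923$
$27 \cdot 33 W = 27 \cdot 33 \left(- \frac{1}{13}\right) = 891 \left(- \frac{1}{13}\right) = - \frac{891}{13}$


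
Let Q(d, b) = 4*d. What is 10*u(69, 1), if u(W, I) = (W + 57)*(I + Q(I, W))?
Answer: 6300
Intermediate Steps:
u(W, I) = 5*I*(57 + W) (u(W, I) = (W + 57)*(I + 4*I) = (57 + W)*(5*I) = 5*I*(57 + W))
10*u(69, 1) = 10*(5*1*(57 + 69)) = 10*(5*1*126) = 10*630 = 6300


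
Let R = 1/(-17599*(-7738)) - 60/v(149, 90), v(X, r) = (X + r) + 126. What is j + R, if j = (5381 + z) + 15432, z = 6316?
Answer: 3694433645071/136181062 ≈ 27129.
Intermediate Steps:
v(X, r) = 126 + X + r
R = -22385927/136181062 (R = 1/(-17599*(-7738)) - 60/(126 + 149 + 90) = -1/17599*(-1/7738) - 60/365 = 1/136181062 - 60*1/365 = 1/136181062 - 12/73 = -22385927/136181062 ≈ -0.16438)
j = 27129 (j = (5381 + 6316) + 15432 = 11697 + 15432 = 27129)
j + R = 27129 - 22385927/136181062 = 3694433645071/136181062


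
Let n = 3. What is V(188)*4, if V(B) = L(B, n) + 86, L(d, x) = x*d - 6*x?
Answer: 2528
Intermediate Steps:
L(d, x) = -6*x + d*x (L(d, x) = d*x - 6*x = -6*x + d*x)
V(B) = 68 + 3*B (V(B) = 3*(-6 + B) + 86 = (-18 + 3*B) + 86 = 68 + 3*B)
V(188)*4 = (68 + 3*188)*4 = (68 + 564)*4 = 632*4 = 2528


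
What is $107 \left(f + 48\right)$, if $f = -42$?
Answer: $642$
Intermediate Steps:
$107 \left(f + 48\right) = 107 \left(-42 + 48\right) = 107 \cdot 6 = 642$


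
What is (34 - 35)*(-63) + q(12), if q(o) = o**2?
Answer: 207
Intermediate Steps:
(34 - 35)*(-63) + q(12) = (34 - 35)*(-63) + 12**2 = -1*(-63) + 144 = 63 + 144 = 207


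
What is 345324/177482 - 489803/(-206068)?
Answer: 79045721039/18286680388 ≈ 4.3226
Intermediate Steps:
345324/177482 - 489803/(-206068) = 345324*(1/177482) - 489803*(-1/206068) = 172662/88741 + 489803/206068 = 79045721039/18286680388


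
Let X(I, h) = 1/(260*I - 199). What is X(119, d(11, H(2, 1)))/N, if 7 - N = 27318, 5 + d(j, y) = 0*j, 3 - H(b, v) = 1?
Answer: -1/839567451 ≈ -1.1911e-9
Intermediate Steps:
H(b, v) = 2 (H(b, v) = 3 - 1*1 = 3 - 1 = 2)
d(j, y) = -5 (d(j, y) = -5 + 0*j = -5 + 0 = -5)
N = -27311 (N = 7 - 1*27318 = 7 - 27318 = -27311)
X(I, h) = 1/(-199 + 260*I)
X(119, d(11, H(2, 1)))/N = 1/((-199 + 260*119)*(-27311)) = -1/27311/(-199 + 30940) = -1/27311/30741 = (1/30741)*(-1/27311) = -1/839567451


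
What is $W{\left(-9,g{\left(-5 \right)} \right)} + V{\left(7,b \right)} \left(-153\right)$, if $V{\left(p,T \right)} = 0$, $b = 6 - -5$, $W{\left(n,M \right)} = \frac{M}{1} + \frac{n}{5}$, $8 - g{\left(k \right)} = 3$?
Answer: $\frac{16}{5} \approx 3.2$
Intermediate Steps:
$g{\left(k \right)} = 5$ ($g{\left(k \right)} = 8 - 3 = 5$)
$W{\left(n,M \right)} = M + \frac{n}{5}$ ($W{\left(n,M \right)} = M 1 + n \frac{1}{5} = M + \frac{n}{5}$)
$b = 11$ ($b = 6 + 5 = 11$)
$W{\left(-9,g{\left(-5 \right)} \right)} + V{\left(7,b \right)} \left(-153\right) = \left(5 + \frac{1}{5} \left(-9\right)\right) + 0 \left(-153\right) = \left(5 - \frac{9}{5}\right) + 0 = \frac{16}{5} + 0 = \frac{16}{5}$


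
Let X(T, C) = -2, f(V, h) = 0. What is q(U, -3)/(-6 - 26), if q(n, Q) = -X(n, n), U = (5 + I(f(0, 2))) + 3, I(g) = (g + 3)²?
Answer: -1/16 ≈ -0.062500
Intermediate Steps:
I(g) = (3 + g)²
U = 17 (U = (5 + (3 + 0)²) + 3 = (5 + 3²) + 3 = (5 + 9) + 3 = 14 + 3 = 17)
q(n, Q) = 2 (q(n, Q) = -1*(-2) = 2)
q(U, -3)/(-6 - 26) = 2/(-6 - 26) = 2/(-32) = -1/32*2 = -1/16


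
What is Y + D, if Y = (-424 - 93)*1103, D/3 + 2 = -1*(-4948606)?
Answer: 14275561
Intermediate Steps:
D = 14845812 (D = -6 + 3*(-1*(-4948606)) = -6 + 3*4948606 = -6 + 14845818 = 14845812)
Y = -570251 (Y = -517*1103 = -570251)
Y + D = -570251 + 14845812 = 14275561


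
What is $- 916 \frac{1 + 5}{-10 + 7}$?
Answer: $1832$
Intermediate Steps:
$- 916 \frac{1 + 5}{-10 + 7} = - 916 \frac{6}{-3} = - 916 \cdot 6 \left(- \frac{1}{3}\right) = \left(-916\right) \left(-2\right) = 1832$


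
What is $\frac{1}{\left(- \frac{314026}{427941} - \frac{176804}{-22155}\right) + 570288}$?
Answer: $\frac{3160344285}{1802329323082258} \approx 1.7535 \cdot 10^{-6}$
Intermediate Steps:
$\frac{1}{\left(- \frac{314026}{427941} - \frac{176804}{-22155}\right) + 570288} = \frac{1}{\left(\left(-314026\right) \frac{1}{427941} - - \frac{176804}{22155}\right) + 570288} = \frac{1}{\left(- \frac{314026}{427941} + \frac{176804}{22155}\right) + 570288} = \frac{1}{\frac{22901478178}{3160344285} + 570288} = \frac{1}{\frac{1802329323082258}{3160344285}} = \frac{3160344285}{1802329323082258}$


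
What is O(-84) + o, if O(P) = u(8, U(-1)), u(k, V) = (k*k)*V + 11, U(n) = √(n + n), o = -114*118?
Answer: -13441 + 64*I*√2 ≈ -13441.0 + 90.51*I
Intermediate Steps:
o = -13452
U(n) = √2*√n (U(n) = √(2*n) = √2*√n)
u(k, V) = 11 + V*k² (u(k, V) = k²*V + 11 = V*k² + 11 = 11 + V*k²)
O(P) = 11 + 64*I*√2 (O(P) = 11 + (√2*√(-1))*8² = 11 + (√2*I)*64 = 11 + (I*√2)*64 = 11 + 64*I*√2)
O(-84) + o = (11 + 64*I*√2) - 13452 = -13441 + 64*I*√2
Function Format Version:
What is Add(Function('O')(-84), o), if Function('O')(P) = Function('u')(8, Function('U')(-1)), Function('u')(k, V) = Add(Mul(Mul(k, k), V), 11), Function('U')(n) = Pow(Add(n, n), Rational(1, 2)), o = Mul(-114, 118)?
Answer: Add(-13441, Mul(64, I, Pow(2, Rational(1, 2)))) ≈ Add(-13441., Mul(90.510, I))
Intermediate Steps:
o = -13452
Function('U')(n) = Mul(Pow(2, Rational(1, 2)), Pow(n, Rational(1, 2))) (Function('U')(n) = Pow(Mul(2, n), Rational(1, 2)) = Mul(Pow(2, Rational(1, 2)), Pow(n, Rational(1, 2))))
Function('u')(k, V) = Add(11, Mul(V, Pow(k, 2))) (Function('u')(k, V) = Add(Mul(Pow(k, 2), V), 11) = Add(Mul(V, Pow(k, 2)), 11) = Add(11, Mul(V, Pow(k, 2))))
Function('O')(P) = Add(11, Mul(64, I, Pow(2, Rational(1, 2)))) (Function('O')(P) = Add(11, Mul(Mul(Pow(2, Rational(1, 2)), Pow(-1, Rational(1, 2))), Pow(8, 2))) = Add(11, Mul(Mul(Pow(2, Rational(1, 2)), I), 64)) = Add(11, Mul(Mul(I, Pow(2, Rational(1, 2))), 64)) = Add(11, Mul(64, I, Pow(2, Rational(1, 2)))))
Add(Function('O')(-84), o) = Add(Add(11, Mul(64, I, Pow(2, Rational(1, 2)))), -13452) = Add(-13441, Mul(64, I, Pow(2, Rational(1, 2))))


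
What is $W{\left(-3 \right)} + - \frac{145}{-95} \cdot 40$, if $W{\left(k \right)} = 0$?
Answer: $\frac{1160}{19} \approx 61.053$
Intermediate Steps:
$W{\left(-3 \right)} + - \frac{145}{-95} \cdot 40 = 0 + - \frac{145}{-95} \cdot 40 = 0 + \left(-145\right) \left(- \frac{1}{95}\right) 40 = 0 + \frac{29}{19} \cdot 40 = 0 + \frac{1160}{19} = \frac{1160}{19}$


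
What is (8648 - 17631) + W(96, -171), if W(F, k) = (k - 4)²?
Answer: 21642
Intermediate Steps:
W(F, k) = (-4 + k)²
(8648 - 17631) + W(96, -171) = (8648 - 17631) + (-4 - 171)² = -8983 + (-175)² = -8983 + 30625 = 21642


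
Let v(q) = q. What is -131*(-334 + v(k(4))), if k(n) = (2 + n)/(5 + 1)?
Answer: 43623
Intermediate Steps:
k(n) = ⅓ + n/6 (k(n) = (2 + n)/6 = (2 + n)*(⅙) = ⅓ + n/6)
-131*(-334 + v(k(4))) = -131*(-334 + (⅓ + (⅙)*4)) = -131*(-334 + (⅓ + ⅔)) = -131*(-334 + 1) = -131*(-333) = 43623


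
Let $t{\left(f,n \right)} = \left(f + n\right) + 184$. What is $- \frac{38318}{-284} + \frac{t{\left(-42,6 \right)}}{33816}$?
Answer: $\frac{40493860}{300117} \approx 134.93$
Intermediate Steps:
$t{\left(f,n \right)} = 184 + f + n$
$- \frac{38318}{-284} + \frac{t{\left(-42,6 \right)}}{33816} = - \frac{38318}{-284} + \frac{184 - 42 + 6}{33816} = \left(-38318\right) \left(- \frac{1}{284}\right) + 148 \cdot \frac{1}{33816} = \frac{19159}{142} + \frac{37}{8454} = \frac{40493860}{300117}$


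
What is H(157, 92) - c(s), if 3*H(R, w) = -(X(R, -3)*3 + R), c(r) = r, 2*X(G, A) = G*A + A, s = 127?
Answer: 173/3 ≈ 57.667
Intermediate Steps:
X(G, A) = A/2 + A*G/2 (X(G, A) = (G*A + A)/2 = (A*G + A)/2 = (A + A*G)/2 = A/2 + A*G/2)
H(R, w) = 3/2 + 7*R/6 (H(R, w) = (-(((½)*(-3)*(1 + R))*3 + R))/3 = (-((-3/2 - 3*R/2)*3 + R))/3 = (-((-9/2 - 9*R/2) + R))/3 = (-(-9/2 - 7*R/2))/3 = (9/2 + 7*R/2)/3 = 3/2 + 7*R/6)
H(157, 92) - c(s) = (3/2 + (7/6)*157) - 1*127 = (3/2 + 1099/6) - 127 = 554/3 - 127 = 173/3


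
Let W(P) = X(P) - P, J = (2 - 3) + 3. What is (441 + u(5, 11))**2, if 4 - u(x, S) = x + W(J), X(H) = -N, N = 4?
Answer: 198916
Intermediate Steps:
X(H) = -4 (X(H) = -1*4 = -4)
J = 2 (J = -1 + 3 = 2)
W(P) = -4 - P
u(x, S) = 10 - x (u(x, S) = 4 - (x + (-4 - 1*2)) = 4 - (x + (-4 - 2)) = 4 - (x - 6) = 4 - (-6 + x) = 4 + (6 - x) = 10 - x)
(441 + u(5, 11))**2 = (441 + (10 - 1*5))**2 = (441 + (10 - 5))**2 = (441 + 5)**2 = 446**2 = 198916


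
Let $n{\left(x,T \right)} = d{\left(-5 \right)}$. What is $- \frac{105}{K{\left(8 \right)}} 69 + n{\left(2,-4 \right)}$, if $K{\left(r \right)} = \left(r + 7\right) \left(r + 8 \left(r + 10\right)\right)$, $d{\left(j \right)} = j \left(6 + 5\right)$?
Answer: $- \frac{8843}{152} \approx -58.178$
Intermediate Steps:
$d{\left(j \right)} = 11 j$ ($d{\left(j \right)} = j 11 = 11 j$)
$n{\left(x,T \right)} = -55$ ($n{\left(x,T \right)} = 11 \left(-5\right) = -55$)
$K{\left(r \right)} = \left(7 + r\right) \left(80 + 9 r\right)$ ($K{\left(r \right)} = \left(7 + r\right) \left(r + 8 \left(10 + r\right)\right) = \left(7 + r\right) \left(r + \left(80 + 8 r\right)\right) = \left(7 + r\right) \left(80 + 9 r\right)$)
$- \frac{105}{K{\left(8 \right)}} 69 + n{\left(2,-4 \right)} = - \frac{105}{560 + 9 \cdot 8^{2} + 143 \cdot 8} \cdot 69 - 55 = - \frac{105}{560 + 9 \cdot 64 + 1144} \cdot 69 - 55 = - \frac{105}{560 + 576 + 1144} \cdot 69 - 55 = - \frac{105}{2280} \cdot 69 - 55 = \left(-105\right) \frac{1}{2280} \cdot 69 - 55 = \left(- \frac{7}{152}\right) 69 - 55 = - \frac{483}{152} - 55 = - \frac{8843}{152}$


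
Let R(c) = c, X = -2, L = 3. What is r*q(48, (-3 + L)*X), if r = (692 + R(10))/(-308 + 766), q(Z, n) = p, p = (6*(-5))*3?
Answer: -31590/229 ≈ -137.95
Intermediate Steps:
p = -90 (p = -30*3 = -90)
q(Z, n) = -90
r = 351/229 (r = (692 + 10)/(-308 + 766) = 702/458 = 702*(1/458) = 351/229 ≈ 1.5328)
r*q(48, (-3 + L)*X) = (351/229)*(-90) = -31590/229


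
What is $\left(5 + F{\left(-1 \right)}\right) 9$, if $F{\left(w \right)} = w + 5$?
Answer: $81$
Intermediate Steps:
$F{\left(w \right)} = 5 + w$
$\left(5 + F{\left(-1 \right)}\right) 9 = \left(5 + \left(5 - 1\right)\right) 9 = \left(5 + 4\right) 9 = 9 \cdot 9 = 81$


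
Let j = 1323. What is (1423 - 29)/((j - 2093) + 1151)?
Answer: 1394/381 ≈ 3.6588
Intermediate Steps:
(1423 - 29)/((j - 2093) + 1151) = (1423 - 29)/((1323 - 2093) + 1151) = 1394/(-770 + 1151) = 1394/381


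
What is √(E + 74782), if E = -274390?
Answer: 2*I*√49902 ≈ 446.77*I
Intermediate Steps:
√(E + 74782) = √(-274390 + 74782) = √(-199608) = 2*I*√49902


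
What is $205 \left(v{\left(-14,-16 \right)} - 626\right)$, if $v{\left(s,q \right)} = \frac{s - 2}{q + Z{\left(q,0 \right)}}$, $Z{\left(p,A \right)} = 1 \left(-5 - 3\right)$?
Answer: $- \frac{384580}{3} \approx -1.2819 \cdot 10^{5}$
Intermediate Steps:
$Z{\left(p,A \right)} = -8$ ($Z{\left(p,A \right)} = 1 \left(-8\right) = -8$)
$v{\left(s,q \right)} = \frac{-2 + s}{-8 + q}$ ($v{\left(s,q \right)} = \frac{s - 2}{q - 8} = \frac{-2 + s}{-8 + q}$)
$205 \left(v{\left(-14,-16 \right)} - 626\right) = 205 \left(\frac{-2 - 14}{-8 - 16} - 626\right) = 205 \left(\frac{1}{-24} \left(-16\right) - 626\right) = 205 \left(\left(- \frac{1}{24}\right) \left(-16\right) - 626\right) = 205 \left(\frac{2}{3} - 626\right) = 205 \left(- \frac{1876}{3}\right) = - \frac{384580}{3}$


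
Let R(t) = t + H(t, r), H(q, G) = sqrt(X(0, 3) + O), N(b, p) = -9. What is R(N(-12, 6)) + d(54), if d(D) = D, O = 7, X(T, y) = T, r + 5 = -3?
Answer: 45 + sqrt(7) ≈ 47.646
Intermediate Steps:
r = -8 (r = -5 - 3 = -8)
H(q, G) = sqrt(7) (H(q, G) = sqrt(0 + 7) = sqrt(7))
R(t) = t + sqrt(7)
R(N(-12, 6)) + d(54) = (-9 + sqrt(7)) + 54 = 45 + sqrt(7)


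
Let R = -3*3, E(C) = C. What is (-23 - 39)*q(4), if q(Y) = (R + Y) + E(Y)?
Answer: 62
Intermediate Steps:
R = -9
q(Y) = -9 + 2*Y (q(Y) = (-9 + Y) + Y = -9 + 2*Y)
(-23 - 39)*q(4) = (-23 - 39)*(-9 + 2*4) = -62*(-9 + 8) = -62*(-1) = 62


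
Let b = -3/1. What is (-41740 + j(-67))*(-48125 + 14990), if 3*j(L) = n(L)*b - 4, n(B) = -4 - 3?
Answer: 1382867135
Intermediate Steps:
n(B) = -7
b = -3 (b = -3*1 = -3)
j(L) = 17/3 (j(L) = (-7*(-3) - 4)/3 = (21 - 4)/3 = (⅓)*17 = 17/3)
(-41740 + j(-67))*(-48125 + 14990) = (-41740 + 17/3)*(-48125 + 14990) = -125203/3*(-33135) = 1382867135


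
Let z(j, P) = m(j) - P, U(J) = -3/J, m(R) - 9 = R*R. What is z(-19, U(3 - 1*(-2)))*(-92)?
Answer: -170476/5 ≈ -34095.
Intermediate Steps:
m(R) = 9 + R² (m(R) = 9 + R*R = 9 + R²)
z(j, P) = 9 + j² - P (z(j, P) = (9 + j²) - P = 9 + j² - P)
z(-19, U(3 - 1*(-2)))*(-92) = (9 + (-19)² - (-3)/(3 - 1*(-2)))*(-92) = (9 + 361 - (-3)/(3 + 2))*(-92) = (9 + 361 - (-3)/5)*(-92) = (9 + 361 - 1*(-⅗))*(-92) = (9 + 361 + ⅗)*(-92) = (1853/5)*(-92) = -170476/5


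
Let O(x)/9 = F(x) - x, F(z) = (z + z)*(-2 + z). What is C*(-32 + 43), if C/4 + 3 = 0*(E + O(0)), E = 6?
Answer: -132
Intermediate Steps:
F(z) = 2*z*(-2 + z) (F(z) = (2*z)*(-2 + z) = 2*z*(-2 + z))
O(x) = -9*x + 18*x*(-2 + x) (O(x) = 9*(2*x*(-2 + x) - x) = 9*(-x + 2*x*(-2 + x)) = -9*x + 18*x*(-2 + x))
C = -12 (C = -12 + 4*(0*(6 + 9*0*(-5 + 2*0))) = -12 + 4*(0*(6 + 9*0*(-5 + 0))) = -12 + 4*(0*(6 + 9*0*(-5))) = -12 + 4*(0*(6 + 0)) = -12 + 4*(0*6) = -12 + 4*0 = -12 + 0 = -12)
C*(-32 + 43) = -12*(-32 + 43) = -12*11 = -132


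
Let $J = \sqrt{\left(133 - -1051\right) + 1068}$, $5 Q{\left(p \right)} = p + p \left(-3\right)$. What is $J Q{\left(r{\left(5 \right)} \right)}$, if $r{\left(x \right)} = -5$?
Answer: $4 \sqrt{563} \approx 94.911$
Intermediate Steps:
$Q{\left(p \right)} = - \frac{2 p}{5}$ ($Q{\left(p \right)} = \frac{p + p \left(-3\right)}{5} = \frac{p - 3 p}{5} = \frac{\left(-2\right) p}{5} = - \frac{2 p}{5}$)
$J = 2 \sqrt{563}$ ($J = \sqrt{\left(133 + 1051\right) + 1068} = \sqrt{1184 + 1068} = \sqrt{2252} = 2 \sqrt{563} \approx 47.455$)
$J Q{\left(r{\left(5 \right)} \right)} = 2 \sqrt{563} \left(\left(- \frac{2}{5}\right) \left(-5\right)\right) = 2 \sqrt{563} \cdot 2 = 4 \sqrt{563}$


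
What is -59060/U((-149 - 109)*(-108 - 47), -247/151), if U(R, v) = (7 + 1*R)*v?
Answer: 8918060/9879259 ≈ 0.90271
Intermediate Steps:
U(R, v) = v*(7 + R) (U(R, v) = (7 + R)*v = v*(7 + R))
-59060/U((-149 - 109)*(-108 - 47), -247/151) = -59060*(-151/(247*(7 + (-149 - 109)*(-108 - 47)))) = -59060*(-151/(247*(7 - 258*(-155)))) = -59060*(-151/(247*(7 + 39990))) = -59060/((-247/151*39997)) = -59060/(-9879259/151) = -59060*(-151/9879259) = 8918060/9879259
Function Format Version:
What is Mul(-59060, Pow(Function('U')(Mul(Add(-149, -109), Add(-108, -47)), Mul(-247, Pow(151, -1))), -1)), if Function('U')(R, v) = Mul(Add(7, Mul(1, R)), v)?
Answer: Rational(8918060, 9879259) ≈ 0.90271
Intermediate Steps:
Function('U')(R, v) = Mul(v, Add(7, R)) (Function('U')(R, v) = Mul(Add(7, R), v) = Mul(v, Add(7, R)))
Mul(-59060, Pow(Function('U')(Mul(Add(-149, -109), Add(-108, -47)), Mul(-247, Pow(151, -1))), -1)) = Mul(-59060, Pow(Mul(Mul(-247, Pow(151, -1)), Add(7, Mul(Add(-149, -109), Add(-108, -47)))), -1)) = Mul(-59060, Pow(Mul(Mul(-247, Rational(1, 151)), Add(7, Mul(-258, -155))), -1)) = Mul(-59060, Pow(Mul(Rational(-247, 151), Add(7, 39990)), -1)) = Mul(-59060, Pow(Mul(Rational(-247, 151), 39997), -1)) = Mul(-59060, Pow(Rational(-9879259, 151), -1)) = Mul(-59060, Rational(-151, 9879259)) = Rational(8918060, 9879259)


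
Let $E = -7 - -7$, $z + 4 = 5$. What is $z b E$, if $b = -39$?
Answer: $0$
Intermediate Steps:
$z = 1$ ($z = -4 + 5 = 1$)
$E = 0$ ($E = -7 + 7 = 0$)
$z b E = 1 \left(-39\right) 0 = \left(-39\right) 0 = 0$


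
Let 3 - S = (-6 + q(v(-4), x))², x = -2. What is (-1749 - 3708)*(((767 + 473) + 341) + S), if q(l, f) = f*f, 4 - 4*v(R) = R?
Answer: -8622060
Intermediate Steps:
v(R) = 1 - R/4
q(l, f) = f²
S = -1 (S = 3 - (-6 + (-2)²)² = 3 - (-6 + 4)² = 3 - 1*(-2)² = 3 - 1*4 = 3 - 4 = -1)
(-1749 - 3708)*(((767 + 473) + 341) + S) = (-1749 - 3708)*(((767 + 473) + 341) - 1) = -5457*((1240 + 341) - 1) = -5457*(1581 - 1) = -5457*1580 = -8622060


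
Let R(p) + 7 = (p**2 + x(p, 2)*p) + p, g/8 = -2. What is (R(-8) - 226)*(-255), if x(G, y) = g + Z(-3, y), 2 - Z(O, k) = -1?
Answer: 18615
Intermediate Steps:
g = -16 (g = 8*(-2) = -16)
Z(O, k) = 3 (Z(O, k) = 2 - 1*(-1) = 2 + 1 = 3)
x(G, y) = -13 (x(G, y) = -16 + 3 = -13)
R(p) = -7 + p**2 - 12*p (R(p) = -7 + ((p**2 - 13*p) + p) = -7 + (p**2 - 12*p) = -7 + p**2 - 12*p)
(R(-8) - 226)*(-255) = ((-7 + (-8)**2 - 12*(-8)) - 226)*(-255) = ((-7 + 64 + 96) - 226)*(-255) = (153 - 226)*(-255) = -73*(-255) = 18615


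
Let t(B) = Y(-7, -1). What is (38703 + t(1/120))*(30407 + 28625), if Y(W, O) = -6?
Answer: 2284361304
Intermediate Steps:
t(B) = -6
(38703 + t(1/120))*(30407 + 28625) = (38703 - 6)*(30407 + 28625) = 38697*59032 = 2284361304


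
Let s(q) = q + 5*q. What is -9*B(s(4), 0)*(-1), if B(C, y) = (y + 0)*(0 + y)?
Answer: 0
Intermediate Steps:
s(q) = 6*q
B(C, y) = y² (B(C, y) = y*y = y²)
-9*B(s(4), 0)*(-1) = -9*0²*(-1) = -9*0*(-1) = 0*(-1) = 0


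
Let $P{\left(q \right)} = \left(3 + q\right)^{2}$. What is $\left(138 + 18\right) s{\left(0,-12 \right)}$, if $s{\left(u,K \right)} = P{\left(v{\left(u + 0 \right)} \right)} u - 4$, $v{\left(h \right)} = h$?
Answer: $-624$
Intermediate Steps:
$s{\left(u,K \right)} = -4 + u \left(3 + u\right)^{2}$ ($s{\left(u,K \right)} = \left(3 + \left(u + 0\right)\right)^{2} u - 4 = \left(3 + u\right)^{2} u - 4 = u \left(3 + u\right)^{2} - 4 = -4 + u \left(3 + u\right)^{2}$)
$\left(138 + 18\right) s{\left(0,-12 \right)} = \left(138 + 18\right) \left(-4 + 0 \left(3 + 0\right)^{2}\right) = 156 \left(-4 + 0 \cdot 3^{2}\right) = 156 \left(-4 + 0 \cdot 9\right) = 156 \left(-4 + 0\right) = 156 \left(-4\right) = -624$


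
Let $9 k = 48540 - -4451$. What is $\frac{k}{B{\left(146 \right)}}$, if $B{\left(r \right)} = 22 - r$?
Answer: $- \frac{52991}{1116} \approx -47.483$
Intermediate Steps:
$k = \frac{52991}{9}$ ($k = \frac{48540 - -4451}{9} = \frac{48540 + 4451}{9} = \frac{1}{9} \cdot 52991 = \frac{52991}{9} \approx 5887.9$)
$\frac{k}{B{\left(146 \right)}} = \frac{52991}{9 \left(22 - 146\right)} = \frac{52991}{9 \left(-124\right)} = \frac{52991}{9} \left(- \frac{1}{124}\right) = - \frac{52991}{1116}$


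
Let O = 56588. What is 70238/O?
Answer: 5017/4042 ≈ 1.2412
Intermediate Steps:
70238/O = 70238/56588 = 70238*(1/56588) = 5017/4042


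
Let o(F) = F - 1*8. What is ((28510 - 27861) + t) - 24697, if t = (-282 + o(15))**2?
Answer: 51577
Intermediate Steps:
o(F) = -8 + F (o(F) = F - 8 = -8 + F)
t = 75625 (t = (-282 + (-8 + 15))**2 = (-282 + 7)**2 = (-275)**2 = 75625)
((28510 - 27861) + t) - 24697 = ((28510 - 27861) + 75625) - 24697 = (649 + 75625) - 24697 = 76274 - 24697 = 51577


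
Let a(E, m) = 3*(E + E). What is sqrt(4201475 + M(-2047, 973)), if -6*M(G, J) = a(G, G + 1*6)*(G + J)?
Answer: sqrt(2002997) ≈ 1415.3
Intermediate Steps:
a(E, m) = 6*E (a(E, m) = 3*(2*E) = 6*E)
M(G, J) = -G*(G + J) (M(G, J) = -6*G*(G + J)/6 = -G*(G + J))
sqrt(4201475 + M(-2047, 973)) = sqrt(4201475 - 1*(-2047)*(-2047 + 973)) = sqrt(4201475 - 1*(-2047)*(-1074)) = sqrt(4201475 - 2198478) = sqrt(2002997)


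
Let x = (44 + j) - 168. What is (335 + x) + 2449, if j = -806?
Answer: 1854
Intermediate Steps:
x = -930 (x = (44 - 806) - 168 = -762 - 168 = -930)
(335 + x) + 2449 = (335 - 930) + 2449 = -595 + 2449 = 1854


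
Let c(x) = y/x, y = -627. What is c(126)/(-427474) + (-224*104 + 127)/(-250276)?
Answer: 52003300267/561679034826 ≈ 0.092585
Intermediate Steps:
c(x) = -627/x
c(126)/(-427474) + (-224*104 + 127)/(-250276) = -627/126/(-427474) + (-224*104 + 127)/(-250276) = -627*1/126*(-1/427474) + (-23296 + 127)*(-1/250276) = -209/42*(-1/427474) - 23169*(-1/250276) = 209/17953908 + 23169/250276 = 52003300267/561679034826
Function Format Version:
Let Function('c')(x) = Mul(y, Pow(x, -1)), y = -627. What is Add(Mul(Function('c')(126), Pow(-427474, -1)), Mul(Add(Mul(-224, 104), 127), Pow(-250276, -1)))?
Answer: Rational(52003300267, 561679034826) ≈ 0.092585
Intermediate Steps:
Function('c')(x) = Mul(-627, Pow(x, -1))
Add(Mul(Function('c')(126), Pow(-427474, -1)), Mul(Add(Mul(-224, 104), 127), Pow(-250276, -1))) = Add(Mul(Mul(-627, Pow(126, -1)), Pow(-427474, -1)), Mul(Add(Mul(-224, 104), 127), Pow(-250276, -1))) = Add(Mul(Mul(-627, Rational(1, 126)), Rational(-1, 427474)), Mul(Add(-23296, 127), Rational(-1, 250276))) = Add(Mul(Rational(-209, 42), Rational(-1, 427474)), Mul(-23169, Rational(-1, 250276))) = Add(Rational(209, 17953908), Rational(23169, 250276)) = Rational(52003300267, 561679034826)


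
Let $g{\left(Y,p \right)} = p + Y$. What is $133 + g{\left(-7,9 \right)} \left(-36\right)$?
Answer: $61$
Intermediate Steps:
$g{\left(Y,p \right)} = Y + p$
$133 + g{\left(-7,9 \right)} \left(-36\right) = 133 + \left(-7 + 9\right) \left(-36\right) = 133 + 2 \left(-36\right) = 133 - 72 = 61$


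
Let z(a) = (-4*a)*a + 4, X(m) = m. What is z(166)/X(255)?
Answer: -7348/17 ≈ -432.24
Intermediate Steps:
z(a) = 4 - 4*a² (z(a) = -4*a² + 4 = 4 - 4*a²)
z(166)/X(255) = (4 - 4*166²)/255 = (4 - 4*27556)*(1/255) = (4 - 110224)*(1/255) = -110220*1/255 = -7348/17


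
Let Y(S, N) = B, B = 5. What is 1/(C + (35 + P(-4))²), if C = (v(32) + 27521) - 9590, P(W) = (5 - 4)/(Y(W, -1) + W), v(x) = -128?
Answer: 1/19099 ≈ 5.2359e-5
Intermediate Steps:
Y(S, N) = 5
P(W) = 1/(5 + W) (P(W) = (5 - 4)/(5 + W) = 1/(5 + W))
C = 17803 (C = (-128 + 27521) - 9590 = 27393 - 9590 = 17803)
1/(C + (35 + P(-4))²) = 1/(17803 + (35 + 1/(5 - 4))²) = 1/(17803 + (35 + 1/1)²) = 1/(17803 + (35 + 1)²) = 1/(17803 + 36²) = 1/(17803 + 1296) = 1/19099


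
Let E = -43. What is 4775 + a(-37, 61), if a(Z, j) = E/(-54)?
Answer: 257893/54 ≈ 4775.8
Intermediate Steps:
a(Z, j) = 43/54 (a(Z, j) = -43/(-54) = -43*(-1/54) = 43/54)
4775 + a(-37, 61) = 4775 + 43/54 = 257893/54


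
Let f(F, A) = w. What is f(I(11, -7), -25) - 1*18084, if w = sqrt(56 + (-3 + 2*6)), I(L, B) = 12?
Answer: -18084 + sqrt(65) ≈ -18076.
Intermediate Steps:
w = sqrt(65) (w = sqrt(56 + (-3 + 12)) = sqrt(56 + 9) = sqrt(65) ≈ 8.0623)
f(F, A) = sqrt(65)
f(I(11, -7), -25) - 1*18084 = sqrt(65) - 1*18084 = sqrt(65) - 18084 = -18084 + sqrt(65)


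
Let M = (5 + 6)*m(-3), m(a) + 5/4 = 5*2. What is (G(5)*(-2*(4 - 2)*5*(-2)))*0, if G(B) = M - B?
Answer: 0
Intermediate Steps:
m(a) = 35/4 (m(a) = -5/4 + 5*2 = -5/4 + 10 = 35/4)
M = 385/4 (M = (5 + 6)*(35/4) = 11*(35/4) = 385/4 ≈ 96.250)
G(B) = 385/4 - B
(G(5)*(-2*(4 - 2)*5*(-2)))*0 = ((385/4 - 1*5)*(-2*(4 - 2)*5*(-2)))*0 = ((385/4 - 5)*(-4*5*(-2)))*0 = (365*(-2*10*(-2))/4)*0 = (365*(-20*(-2))/4)*0 = ((365/4)*40)*0 = 3650*0 = 0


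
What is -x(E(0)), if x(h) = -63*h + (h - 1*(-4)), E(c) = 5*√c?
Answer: -4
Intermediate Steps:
x(h) = 4 - 62*h (x(h) = -63*h + (h + 4) = -63*h + (4 + h) = 4 - 62*h)
-x(E(0)) = -(4 - 310*√0) = -(4 - 310*0) = -(4 - 62*0) = -(4 + 0) = -1*4 = -4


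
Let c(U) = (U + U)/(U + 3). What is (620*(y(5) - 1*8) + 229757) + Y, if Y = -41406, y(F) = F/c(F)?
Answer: 185871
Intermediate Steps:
c(U) = 2*U/(3 + U) (c(U) = (2*U)/(3 + U) = 2*U/(3 + U))
y(F) = 3/2 + F/2 (y(F) = F/((2*F/(3 + F))) = F*((3 + F)/(2*F)) = 3/2 + F/2)
(620*(y(5) - 1*8) + 229757) + Y = (620*((3/2 + (½)*5) - 1*8) + 229757) - 41406 = (620*((3/2 + 5/2) - 8) + 229757) - 41406 = (620*(4 - 8) + 229757) - 41406 = (620*(-4) + 229757) - 41406 = (-2480 + 229757) - 41406 = 227277 - 41406 = 185871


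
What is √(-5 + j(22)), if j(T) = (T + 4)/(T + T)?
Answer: I*√2134/22 ≈ 2.0998*I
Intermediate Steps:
j(T) = (4 + T)/(2*T) (j(T) = (4 + T)/((2*T)) = (4 + T)*(1/(2*T)) = (4 + T)/(2*T))
√(-5 + j(22)) = √(-5 + (½)*(4 + 22)/22) = √(-5 + (½)*(1/22)*26) = √(-5 + 13/22) = √(-97/22) = I*√2134/22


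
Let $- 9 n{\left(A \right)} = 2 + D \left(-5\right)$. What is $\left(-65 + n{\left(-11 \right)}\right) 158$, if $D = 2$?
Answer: $- \frac{91166}{9} \approx -10130.0$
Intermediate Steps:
$n{\left(A \right)} = \frac{8}{9}$ ($n{\left(A \right)} = - \frac{2 + 2 \left(-5\right)}{9} = - \frac{2 - 10}{9} = \left(- \frac{1}{9}\right) \left(-8\right) = \frac{8}{9}$)
$\left(-65 + n{\left(-11 \right)}\right) 158 = \left(-65 + \frac{8}{9}\right) 158 = \left(- \frac{577}{9}\right) 158 = - \frac{91166}{9}$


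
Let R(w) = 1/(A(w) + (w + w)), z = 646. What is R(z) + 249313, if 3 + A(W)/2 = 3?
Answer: 322112397/1292 ≈ 2.4931e+5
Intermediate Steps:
A(W) = 0 (A(W) = -6 + 2*3 = -6 + 6 = 0)
R(w) = 1/(2*w) (R(w) = 1/(0 + (w + w)) = 1/(0 + 2*w) = 1/(2*w))
R(z) + 249313 = (½)/646 + 249313 = (½)*(1/646) + 249313 = 1/1292 + 249313 = 322112397/1292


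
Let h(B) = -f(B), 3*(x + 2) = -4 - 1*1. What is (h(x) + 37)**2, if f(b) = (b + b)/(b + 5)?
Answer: 7225/4 ≈ 1806.3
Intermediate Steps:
x = -11/3 (x = -2 + (-4 - 1*1)/3 = -2 + (-4 - 1)/3 = -2 + (1/3)*(-5) = -2 - 5/3 = -11/3 ≈ -3.6667)
f(b) = 2*b/(5 + b) (f(b) = (2*b)/(5 + b) = 2*b/(5 + b))
h(B) = -2*B/(5 + B)
(h(x) + 37)**2 = (-2*(-11/3)/(5 - 11/3) + 37)**2 = (-2*(-11/3)/4/3 + 37)**2 = (-2*(-11/3)*3/4 + 37)**2 = (11/2 + 37)**2 = (85/2)**2 = 7225/4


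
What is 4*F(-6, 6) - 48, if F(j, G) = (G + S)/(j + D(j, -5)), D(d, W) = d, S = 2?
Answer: -152/3 ≈ -50.667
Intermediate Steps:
F(j, G) = (2 + G)/(2*j) (F(j, G) = (G + 2)/(j + j) = (2 + G)/((2*j)) = (2 + G)*(1/(2*j)) = (2 + G)/(2*j))
4*F(-6, 6) - 48 = 4*((½)*(2 + 6)/(-6)) - 48 = 4*((½)*(-⅙)*8) - 48 = 4*(-⅔) - 48 = -8/3 - 48 = -152/3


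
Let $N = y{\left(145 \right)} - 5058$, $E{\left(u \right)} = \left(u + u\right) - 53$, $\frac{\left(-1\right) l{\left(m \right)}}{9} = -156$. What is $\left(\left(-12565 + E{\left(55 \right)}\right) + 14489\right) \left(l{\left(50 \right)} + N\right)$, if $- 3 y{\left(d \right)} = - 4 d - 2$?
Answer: $-6854260$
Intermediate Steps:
$y{\left(d \right)} = \frac{2}{3} + \frac{4 d}{3}$ ($y{\left(d \right)} = - \frac{- 4 d - 2}{3} = - \frac{-2 - 4 d}{3} = \frac{2}{3} + \frac{4 d}{3}$)
$l{\left(m \right)} = 1404$ ($l{\left(m \right)} = \left(-9\right) \left(-156\right) = 1404$)
$E{\left(u \right)} = -53 + 2 u$ ($E{\left(u \right)} = 2 u - 53 = -53 + 2 u$)
$N = -4864$ ($N = \left(\frac{2}{3} + \frac{4}{3} \cdot 145\right) - 5058 = \left(\frac{2}{3} + \frac{580}{3}\right) - 5058 = 194 - 5058 = -4864$)
$\left(\left(-12565 + E{\left(55 \right)}\right) + 14489\right) \left(l{\left(50 \right)} + N\right) = \left(\left(-12565 + \left(-53 + 2 \cdot 55\right)\right) + 14489\right) \left(1404 - 4864\right) = \left(\left(-12565 + \left(-53 + 110\right)\right) + 14489\right) \left(-3460\right) = \left(\left(-12565 + 57\right) + 14489\right) \left(-3460\right) = \left(-12508 + 14489\right) \left(-3460\right) = 1981 \left(-3460\right) = -6854260$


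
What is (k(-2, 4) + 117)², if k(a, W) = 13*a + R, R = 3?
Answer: 8836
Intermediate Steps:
k(a, W) = 3 + 13*a (k(a, W) = 13*a + 3 = 3 + 13*a)
(k(-2, 4) + 117)² = ((3 + 13*(-2)) + 117)² = ((3 - 26) + 117)² = (-23 + 117)² = 94² = 8836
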